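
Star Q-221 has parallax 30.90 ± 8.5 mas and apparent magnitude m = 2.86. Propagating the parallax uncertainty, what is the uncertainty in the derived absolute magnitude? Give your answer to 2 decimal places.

M = m − 5 log₁₀ d + 5 = m + 5 log₁₀ p + 5, so ∂M/∂p = 5/(p ln 10).
σ_M = (5/ln 10) · (σ_p/p) = 2.1715 × 8.5/30.90 = 2.1715 × 0.27508 = 0.59734.

σ_M = 0.60 mag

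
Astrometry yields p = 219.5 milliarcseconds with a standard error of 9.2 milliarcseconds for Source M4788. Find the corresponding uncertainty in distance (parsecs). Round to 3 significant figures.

0.191 pc

d = 1/p, so σ_d = σ_p / p².
σ_d = 0.00920 / (0.2195)² = 0.00920 / 0.04818 = 0.19095 pc.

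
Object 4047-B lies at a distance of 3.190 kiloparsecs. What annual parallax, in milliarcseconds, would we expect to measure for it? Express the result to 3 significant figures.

0.313 mas

d = 3.190 kpc = 3190 pc.
p = 1/d = 1/3190 = 0.00031348 arcsec.
= 0.00031348 × 1000 = 0.31348 mas.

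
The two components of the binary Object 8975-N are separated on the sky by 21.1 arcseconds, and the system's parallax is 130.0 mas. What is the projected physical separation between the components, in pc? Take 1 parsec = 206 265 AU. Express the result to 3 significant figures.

0.000787 pc

d = 1/p = 1/0.1300″ = 7.6923 pc.
At distance d (pc), an angle of θ arcsec spans θ·d AU: s = 21.1 × 7.6923 = 162.31 AU.
= 162.31 / 206265 = 0.00078690 pc.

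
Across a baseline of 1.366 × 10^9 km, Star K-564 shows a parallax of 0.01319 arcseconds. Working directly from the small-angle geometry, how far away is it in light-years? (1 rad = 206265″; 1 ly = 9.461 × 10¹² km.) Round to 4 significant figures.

θ = 0.01319″ = 0.01319/206265 = 6.3947 × 10^-8 rad.
d = B/θ = (1.366 × 10^9) / (6.3947 × 10^-8) = 2.1361 × 10^16 km = (2.1361 × 10^16) / (9.461 × 10^12) ly = 2257.8 ly.

2258 ly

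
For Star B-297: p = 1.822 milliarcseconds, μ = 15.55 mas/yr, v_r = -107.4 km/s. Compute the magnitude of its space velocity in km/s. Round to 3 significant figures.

d = 1/p = 1/0.001822″ = 548.85 pc.
μ = 15.55 mas/yr = 0.01555 ″/yr.
v_t = 4.740 μ d = 4.740 × 0.01555 × 548.85 = 40.454 km/s.
v = √(v_r² + v_t²) = √((-107.4)² + 40.454²) = √13171.3 = 114.77 km/s.

115 km/s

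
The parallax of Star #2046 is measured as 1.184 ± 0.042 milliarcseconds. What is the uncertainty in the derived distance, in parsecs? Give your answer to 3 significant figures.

d = 1/p, so σ_d = σ_p / p².
σ_d = 0.0000420 / (0.001184)² = 0.0000420 / 0.0000014019 = 29.959 pc.

30.0 pc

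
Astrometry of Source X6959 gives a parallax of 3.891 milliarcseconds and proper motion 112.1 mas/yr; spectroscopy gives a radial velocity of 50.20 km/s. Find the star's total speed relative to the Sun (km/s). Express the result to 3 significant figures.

145 km/s

d = 1/p = 1/0.003891″ = 257 pc.
μ = 112.1 mas/yr = 0.1121 ″/yr.
v_t = 4.740 μ d = 4.740 × 0.1121 × 257 = 136.56 km/s.
v = √(v_r² + v_t²) = √(50.20² + 136.56²) = √21168.7 = 145.49 km/s.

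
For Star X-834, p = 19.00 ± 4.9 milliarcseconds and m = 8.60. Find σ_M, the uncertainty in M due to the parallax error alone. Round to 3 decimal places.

M = m − 5 log₁₀ d + 5 = m + 5 log₁₀ p + 5, so ∂M/∂p = 5/(p ln 10).
σ_M = (5/ln 10) · (σ_p/p) = 2.1715 × 4.9/19.00 = 2.1715 × 0.25789 = 0.56001.

σ_M = 0.560 mag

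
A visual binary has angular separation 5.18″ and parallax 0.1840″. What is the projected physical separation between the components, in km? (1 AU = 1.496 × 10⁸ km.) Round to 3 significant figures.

4.21 × 10^9 km

d = 1/p = 1/0.1840″ = 5.4348 pc.
At distance d (pc), an angle of θ arcsec spans θ·d AU: s = 5.18 × 5.4348 = 28.152 AU.
= 28.152 × 1.496 × 10⁸ km = 4.2115 × 10^9 km.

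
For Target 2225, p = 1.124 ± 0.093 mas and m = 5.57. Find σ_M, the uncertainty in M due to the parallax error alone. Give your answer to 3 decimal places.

M = m − 5 log₁₀ d + 5 = m + 5 log₁₀ p + 5, so ∂M/∂p = 5/(p ln 10).
σ_M = (5/ln 10) · (σ_p/p) = 2.1715 × 0.093/1.124 = 2.1715 × 0.08274 = 0.17967.

σ_M = 0.180 mag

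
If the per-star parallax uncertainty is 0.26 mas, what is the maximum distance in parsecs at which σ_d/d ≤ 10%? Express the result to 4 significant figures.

σ_d/d = σ_p/p, so the condition is σ_p/p ≤ 0.10, i.e. p ≥ σ_p/0.10.
p_min = 0.26/0.10 = 2.6 mas = 0.0026 arcsec.
d_max = 1/p_min = 1/0.0026 = 384.62 pc.

384.6 pc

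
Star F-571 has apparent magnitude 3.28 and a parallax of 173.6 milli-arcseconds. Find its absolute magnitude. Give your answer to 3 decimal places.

M = 4.478

d = 1/p = 1/0.1736″ = 5.7604 pc.
m − M = 5 log₁₀(5.7604) − 5 = 3.8023 − 5 = -1.1977.
M = m − (m − M) = 3.28 − (-1.1977) = 4.478.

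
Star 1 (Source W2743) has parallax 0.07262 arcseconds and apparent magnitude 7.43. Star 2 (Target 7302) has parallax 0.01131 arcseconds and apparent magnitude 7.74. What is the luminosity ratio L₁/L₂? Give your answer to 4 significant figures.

d₁ = 1/p₁ = 1/0.07262″ = 13.77 pc; d₂ = 1/p₂ = 1/0.01131″ = 88.417 pc.
M₁ = m₁ − 5 log₁₀ d₁ + 5 = 7.43 − 5.6947 + 5 = 6.7353.
M₂ = 7.74 − 9.7327 + 5 = 3.0073.
L₁/L₂ = 10^(0.4(M₂ − M₁)) = 10^(0.4 × (-3.7280)) = 10^(-1.49120) = 0.03227.

L₁/L₂ = 0.03227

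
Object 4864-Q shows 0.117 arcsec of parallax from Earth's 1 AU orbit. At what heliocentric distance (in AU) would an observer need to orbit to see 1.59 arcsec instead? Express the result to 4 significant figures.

13.59 AU

Parallax scales linearly with baseline: p ∝ B, so B = p_target / p_Earth × 1 AU.
B = 1.59 / 0.117 = 13.59 AU.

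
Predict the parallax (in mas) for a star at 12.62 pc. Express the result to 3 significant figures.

79.2 mas

p = 1/d = 1/12.62 = 0.079239 arcsec.
= 0.079239 × 1000 = 79.239 mas.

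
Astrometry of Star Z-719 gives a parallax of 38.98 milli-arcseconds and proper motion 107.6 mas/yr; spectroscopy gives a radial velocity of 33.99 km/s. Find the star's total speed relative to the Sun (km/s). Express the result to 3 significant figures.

36.4 km/s

d = 1/p = 1/0.03898″ = 25.654 pc.
μ = 107.6 mas/yr = 0.1076 ″/yr.
v_t = 4.740 μ d = 4.740 × 0.1076 × 25.654 = 13.084 km/s.
v = √(v_r² + v_t²) = √(33.99² + 13.084²) = √1326.51 = 36.421 km/s.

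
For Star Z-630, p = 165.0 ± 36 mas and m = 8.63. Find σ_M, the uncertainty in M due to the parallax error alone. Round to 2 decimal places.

M = m − 5 log₁₀ d + 5 = m + 5 log₁₀ p + 5, so ∂M/∂p = 5/(p ln 10).
σ_M = (5/ln 10) · (σ_p/p) = 2.1715 × 36/165.0 = 2.1715 × 0.21818 = 0.47378.

σ_M = 0.47 mag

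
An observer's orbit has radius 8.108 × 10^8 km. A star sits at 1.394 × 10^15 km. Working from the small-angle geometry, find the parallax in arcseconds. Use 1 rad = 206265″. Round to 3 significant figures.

0.120 arcsec

θ ≈ B/d = (8.108 × 10^8) / (1.394 × 10^15) = 5.8164 × 10^-7 rad.
In arcseconds: 5.8164 × 10^-7 × 206265 = 0.11997″.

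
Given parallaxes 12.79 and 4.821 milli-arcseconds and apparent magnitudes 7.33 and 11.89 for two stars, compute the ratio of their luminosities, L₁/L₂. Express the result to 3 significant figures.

L₁/L₂ = 9.47

d₁ = 1/p₁ = 1/0.01279″ = 78.186 pc; d₂ = 1/p₂ = 1/0.004821″ = 207.43 pc.
M₁ = m₁ − 5 log₁₀ d₁ + 5 = 7.33 − 9.4656 + 5 = 2.8644.
M₂ = 11.89 − 11.5844 + 5 = 5.3056.
L₁/L₂ = 10^(0.4(M₂ − M₁)) = 10^(0.4 × 2.4412) = 10^0.97648 = 9.4728.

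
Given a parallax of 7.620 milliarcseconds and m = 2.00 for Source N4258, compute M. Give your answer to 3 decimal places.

M = -3.590

d = 1/p = 1/0.007620″ = 131.23 pc.
m − M = 5 log₁₀(131.23) − 5 = 10.5902 − 5 = 5.5902.
M = m − (m − M) = 2.00 − 5.5902 = -3.590.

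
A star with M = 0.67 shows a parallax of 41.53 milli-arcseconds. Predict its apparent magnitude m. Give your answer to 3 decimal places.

d = 1/p = 1/0.04153″ = 24.079 pc.
m − M = 5 log₁₀ d − 5 = 5 log₁₀(24.079) − 5 = 6.9082 − 5 = 1.9082.
m = M + (m − M) = 0.67 + 1.9082 = 2.578.

m = 2.578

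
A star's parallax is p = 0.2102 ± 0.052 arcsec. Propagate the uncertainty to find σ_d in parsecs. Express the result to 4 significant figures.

d = 1/p, so σ_d = σ_p / p².
σ_d = 0.0520 / (0.2102)² = 0.0520 / 0.044184 = 1.1769 pc.

1.177 pc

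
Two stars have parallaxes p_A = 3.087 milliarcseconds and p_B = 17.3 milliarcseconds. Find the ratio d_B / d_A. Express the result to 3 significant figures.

Since d = 1/p, d_B/d_A = p_A/p_B.
= 3.087 / 17.3 = 0.17844.

0.178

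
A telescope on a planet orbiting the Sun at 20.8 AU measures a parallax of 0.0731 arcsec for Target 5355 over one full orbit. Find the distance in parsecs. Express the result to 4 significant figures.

With baseline B (in AU) and parallax p (in arcsec), d = B/p parsecs.
d = 20.8 / 0.0731 = 284.54 pc.

284.5 pc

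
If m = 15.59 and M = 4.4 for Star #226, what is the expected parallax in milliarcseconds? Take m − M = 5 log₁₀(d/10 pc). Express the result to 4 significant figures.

m − M = 15.59 − 4.4 = 11.19.
d = 10^((m−M)/5 + 1) = 10^3.238 = 1729.8 pc.
p = 1/d = 1/1729.8 = 0.0005781 arcsec = 0.5781 mas.

0.5781 mas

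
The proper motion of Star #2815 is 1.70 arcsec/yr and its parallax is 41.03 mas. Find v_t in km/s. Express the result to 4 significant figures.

d = 1/p = 1/0.04103″ = 24.372 pc.
v_t = 4.74 × μ × d = 4.74 × 1.70 × 24.372 = 196.39 km/s.

196.4 km/s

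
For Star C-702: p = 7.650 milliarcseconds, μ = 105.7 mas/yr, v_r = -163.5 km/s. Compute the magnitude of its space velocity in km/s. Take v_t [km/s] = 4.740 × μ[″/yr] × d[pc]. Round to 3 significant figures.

d = 1/p = 1/0.007650″ = 130.72 pc.
μ = 105.7 mas/yr = 0.1057 ″/yr.
v_t = 4.740 μ d = 4.740 × 0.1057 × 130.72 = 65.493 km/s.
v = √(v_r² + v_t²) = √((-163.5)² + 65.493²) = √31021.6 = 176.13 km/s.

176 km/s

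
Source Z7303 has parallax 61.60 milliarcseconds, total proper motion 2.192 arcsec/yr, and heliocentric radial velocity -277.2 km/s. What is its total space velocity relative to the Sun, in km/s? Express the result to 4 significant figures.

d = 1/p = 1/0.06160″ = 16.234 pc.
v_t = 4.740 μ d = 4.740 × 2.192 × 16.234 = 168.67 km/s.
v = √(v_r² + v_t²) = √((-277.2)² + 168.67²) = √105289 = 324.48 km/s.

324.5 km/s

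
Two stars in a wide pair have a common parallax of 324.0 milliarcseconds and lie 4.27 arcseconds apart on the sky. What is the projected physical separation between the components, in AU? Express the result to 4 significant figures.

d = 1/p = 1/0.3240″ = 3.0864 pc.
At distance d (pc), an angle of θ arcsec spans θ·d AU: s = 4.27 × 3.0864 = 13.179 AU.

13.18 AU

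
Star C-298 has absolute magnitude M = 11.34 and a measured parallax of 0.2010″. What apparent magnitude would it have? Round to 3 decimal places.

d = 1/p = 1/0.2010″ = 4.9751 pc.
m − M = 5 log₁₀ d − 5 = 5 log₁₀(4.9751) − 5 = 3.4840 − 5 = -1.5160.
m = M + (m − M) = 11.34 + (-1.5160) = 9.824.

m = 9.824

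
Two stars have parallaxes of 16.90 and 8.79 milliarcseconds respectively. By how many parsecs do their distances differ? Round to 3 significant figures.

d_A = 1/0.01690″ = 59.172 pc; d_B = 1/0.008790″ = 113.77 pc.
|d_B − d_A| = |113.77 − 59.172| = 54.598 pc.

54.6 pc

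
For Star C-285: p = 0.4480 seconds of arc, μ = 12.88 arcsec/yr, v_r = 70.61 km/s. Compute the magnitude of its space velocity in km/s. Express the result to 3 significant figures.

d = 1/p = 1/0.4480″ = 2.2321 pc.
v_t = 4.740 μ d = 4.740 × 12.88 × 2.2321 = 136.27 km/s.
v = √(v_r² + v_t²) = √(70.61² + 136.27²) = √23555.3 = 153.48 km/s.

153 km/s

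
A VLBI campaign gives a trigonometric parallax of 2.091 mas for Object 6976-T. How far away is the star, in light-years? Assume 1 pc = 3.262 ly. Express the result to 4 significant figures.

p = 2.091 mas = 0.002091 arcsec.
d = 1/p = 1/0.002091 = 478.24 pc.
In light-years: 478.24 × 3.262 = 1560 ly.

1560 light years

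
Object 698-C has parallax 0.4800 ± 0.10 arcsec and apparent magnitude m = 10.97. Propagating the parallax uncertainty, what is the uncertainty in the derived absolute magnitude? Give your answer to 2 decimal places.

σ_M = 0.45 mag

M = m − 5 log₁₀ d + 5 = m + 5 log₁₀ p + 5, so ∂M/∂p = 5/(p ln 10).
σ_M = (5/ln 10) · (σ_p/p) = 2.1715 × 0.10/0.4800 = 2.1715 × 0.20833 = 0.45239.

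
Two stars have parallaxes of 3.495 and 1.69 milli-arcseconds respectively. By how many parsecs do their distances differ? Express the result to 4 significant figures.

d_A = 1/0.003495″ = 286.12 pc; d_B = 1/0.001690″ = 591.72 pc.
|d_B − d_A| = |591.72 − 286.12| = 305.6 pc.

305.6 pc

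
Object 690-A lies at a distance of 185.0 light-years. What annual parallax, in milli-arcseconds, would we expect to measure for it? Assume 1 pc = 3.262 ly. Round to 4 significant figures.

d = 185.0 ly ÷ 3.262 = 56.714 pc.
p = 1/d = 1/56.714 = 0.017632 arcsec.
= 0.017632 × 1000 = 17.632 mas.

17.63 mas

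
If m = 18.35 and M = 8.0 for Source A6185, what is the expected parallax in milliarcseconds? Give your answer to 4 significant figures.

0.8511 mas

m − M = 18.35 − 8.0 = 10.35.
d = 10^((m−M)/5 + 1) = 10^3.070 = 1174.9 pc.
p = 1/d = 1/1174.9 = 0.00085114 arcsec = 0.85114 mas.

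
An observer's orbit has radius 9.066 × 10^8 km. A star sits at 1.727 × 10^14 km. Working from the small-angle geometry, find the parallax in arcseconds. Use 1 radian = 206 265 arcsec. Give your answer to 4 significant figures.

θ ≈ B/d = (9.066 × 10^8) / (1.727 × 10^14) = 5.2496 × 10^-6 rad.
In arcseconds: 5.2496 × 10^-6 × 206265 = 1.0828″.

1.083 arcsec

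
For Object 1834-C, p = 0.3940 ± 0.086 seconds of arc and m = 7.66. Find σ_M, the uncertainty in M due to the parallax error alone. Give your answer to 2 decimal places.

M = m − 5 log₁₀ d + 5 = m + 5 log₁₀ p + 5, so ∂M/∂p = 5/(p ln 10).
σ_M = (5/ln 10) · (σ_p/p) = 2.1715 × 0.086/0.3940 = 2.1715 × 0.21827 = 0.47397.

σ_M = 0.47 mag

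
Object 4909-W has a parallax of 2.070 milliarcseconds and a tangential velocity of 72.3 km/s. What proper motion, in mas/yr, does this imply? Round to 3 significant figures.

d = 1/p = 1/0.002070″ = 483.09 pc.
μ = v_t / (4.74 d) = 72.3 / (4.74 × 483.09) = 72.3 / 2289.8 = 0.031575 ″/yr = 31.575 mas/yr.

31.6 mas/yr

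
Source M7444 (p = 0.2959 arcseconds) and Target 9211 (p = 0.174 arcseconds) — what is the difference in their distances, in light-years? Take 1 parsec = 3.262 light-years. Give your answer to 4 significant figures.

7.723 ly

d_A = 1/0.2959″ = 3.3795 pc; d_B = 1/0.1740″ = 5.7471 pc.
|d_B − d_A| = |5.7471 − 3.3795| = 2.3676 pc = 2.3676 × 3.262 ly = 7.7231 ly.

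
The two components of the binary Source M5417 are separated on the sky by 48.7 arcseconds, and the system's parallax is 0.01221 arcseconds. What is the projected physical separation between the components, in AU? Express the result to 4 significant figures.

d = 1/p = 1/0.01221″ = 81.9 pc.
At distance d (pc), an angle of θ arcsec spans θ·d AU: s = 48.7 × 81.9 = 3988.5 AU.

3989 AU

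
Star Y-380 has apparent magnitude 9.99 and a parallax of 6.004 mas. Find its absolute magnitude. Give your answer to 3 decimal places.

d = 1/p = 1/0.006004″ = 166.56 pc.
m − M = 5 log₁₀(166.56) − 5 = 11.1079 − 5 = 6.1079.
M = m − (m − M) = 9.99 − 6.1079 = 3.882.

M = 3.882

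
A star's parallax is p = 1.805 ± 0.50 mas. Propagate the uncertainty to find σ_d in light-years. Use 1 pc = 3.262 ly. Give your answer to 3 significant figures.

d = 1/p, so σ_d = σ_p / p².
σ_d = 0.000500 / (0.001805)² = 0.000500 / 0.000003258 = 153.47 pc = 153.47 × 3.262 ly = 500.62 ly.

501 ly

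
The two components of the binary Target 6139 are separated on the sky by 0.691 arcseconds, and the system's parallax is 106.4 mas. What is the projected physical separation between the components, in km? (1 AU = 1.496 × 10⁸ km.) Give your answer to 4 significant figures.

9.716 × 10^8 km

d = 1/p = 1/0.1064″ = 9.3985 pc.
At distance d (pc), an angle of θ arcsec spans θ·d AU: s = 0.691 × 9.3985 = 6.4944 AU.
= 6.4944 × 1.496 × 10⁸ km = 9.7156 × 10^8 km.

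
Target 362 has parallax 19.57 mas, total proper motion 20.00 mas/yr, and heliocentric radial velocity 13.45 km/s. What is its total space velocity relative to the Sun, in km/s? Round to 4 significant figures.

d = 1/p = 1/0.01957″ = 51.099 pc.
μ = 20.00 mas/yr = 0.02000 ″/yr.
v_t = 4.740 μ d = 4.740 × 0.02000 × 51.099 = 4.8442 km/s.
v = √(v_r² + v_t²) = √(13.45² + 4.8442²) = √204.369 = 14.296 km/s.

14.30 km/s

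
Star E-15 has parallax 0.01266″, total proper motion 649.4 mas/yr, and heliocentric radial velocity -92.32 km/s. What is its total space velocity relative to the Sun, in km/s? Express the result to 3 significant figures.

260 km/s

d = 1/p = 1/0.01266″ = 78.989 pc.
μ = 649.4 mas/yr = 0.6494 ″/yr.
v_t = 4.740 μ d = 4.740 × 0.6494 × 78.989 = 243.14 km/s.
v = √(v_r² + v_t²) = √((-92.32)² + 243.14²) = √67640 = 260.08 km/s.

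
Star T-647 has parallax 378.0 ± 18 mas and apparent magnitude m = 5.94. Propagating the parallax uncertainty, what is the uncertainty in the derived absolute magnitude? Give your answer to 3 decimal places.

M = m − 5 log₁₀ d + 5 = m + 5 log₁₀ p + 5, so ∂M/∂p = 5/(p ln 10).
σ_M = (5/ln 10) · (σ_p/p) = 2.1715 × 18/378.0 = 2.1715 × 0.047619 = 0.1034.

σ_M = 0.103 mag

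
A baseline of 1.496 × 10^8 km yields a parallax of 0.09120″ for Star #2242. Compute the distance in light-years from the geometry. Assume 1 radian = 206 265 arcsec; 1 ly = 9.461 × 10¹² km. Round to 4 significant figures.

35.76 ly

θ = 0.09120″ = 0.09120/206265 = 4.4215 × 10^-7 rad.
d = B/θ = (1.496 × 10^8) / (4.4215 × 10^-7) = 3.3835 × 10^14 km = (3.3835 × 10^14) / (9.461 × 10^12) ly = 35.763 ly.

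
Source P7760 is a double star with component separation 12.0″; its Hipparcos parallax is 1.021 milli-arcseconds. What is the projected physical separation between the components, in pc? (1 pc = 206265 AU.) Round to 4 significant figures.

d = 1/p = 1/0.001021″ = 979.43 pc.
At distance d (pc), an angle of θ arcsec spans θ·d AU: s = 12.0 × 979.43 = 11753 AU.
= 11753 / 206265 = 0.056980 pc.

0.05698 pc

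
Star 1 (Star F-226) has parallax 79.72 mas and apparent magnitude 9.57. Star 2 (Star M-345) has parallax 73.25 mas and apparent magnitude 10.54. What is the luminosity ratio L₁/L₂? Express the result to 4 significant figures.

L₁/L₂ = 2.063

d₁ = 1/p₁ = 1/0.07972″ = 12.544 pc; d₂ = 1/p₂ = 1/0.07325″ = 13.652 pc.
M₁ = m₁ − 5 log₁₀ d₁ + 5 = 9.57 − 5.4922 + 5 = 9.0778.
M₂ = 10.54 − 5.6760 + 5 = 9.8640.
L₁/L₂ = 10^(0.4(M₂ − M₁)) = 10^(0.4 × 0.7862) = 10^0.31448 = 2.0629.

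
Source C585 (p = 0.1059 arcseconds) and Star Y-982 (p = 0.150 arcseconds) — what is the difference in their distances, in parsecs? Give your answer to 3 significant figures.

2.78 pc

d_A = 1/0.1059″ = 9.4429 pc; d_B = 1/0.1500″ = 6.6667 pc.
|d_B − d_A| = |6.6667 − 9.4429| = 2.7762 pc.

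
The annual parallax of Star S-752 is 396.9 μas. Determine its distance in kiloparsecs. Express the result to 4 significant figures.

2.520 kpc

p = 396.9 μas = 0.0003969 arcsec.
d = 1/p = 1/0.0003969 = 2519.5 pc.
= 2.5195 kpc.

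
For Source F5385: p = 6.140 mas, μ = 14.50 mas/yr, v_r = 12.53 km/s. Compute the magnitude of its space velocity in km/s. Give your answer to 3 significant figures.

d = 1/p = 1/0.006140″ = 162.87 pc.
μ = 14.50 mas/yr = 0.01450 ″/yr.
v_t = 4.740 μ d = 4.740 × 0.01450 × 162.87 = 11.194 km/s.
v = √(v_r² + v_t²) = √(12.53² + 11.194²) = √282.307 = 16.802 km/s.

16.8 km/s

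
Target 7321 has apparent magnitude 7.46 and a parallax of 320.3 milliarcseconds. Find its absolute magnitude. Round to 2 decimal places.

d = 1/p = 1/0.3203″ = 3.1221 pc.
m − M = 5 log₁₀(3.1221) − 5 = 2.4722 − 5 = -2.5278.
M = m − (m − M) = 7.46 − (-2.5278) = 9.99.

M = 9.99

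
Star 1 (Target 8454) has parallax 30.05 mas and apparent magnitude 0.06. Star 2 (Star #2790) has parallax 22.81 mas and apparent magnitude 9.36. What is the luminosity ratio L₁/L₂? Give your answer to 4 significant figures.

d₁ = 1/p₁ = 1/0.03005″ = 33.278 pc; d₂ = 1/p₂ = 1/0.02281″ = 43.84 pc.
M₁ = m₁ − 5 log₁₀ d₁ + 5 = 0.06 − 7.6108 + 5 = -2.5508.
M₂ = 9.36 − 8.2094 + 5 = 6.1506.
L₁/L₂ = 10^(0.4(M₂ − M₁)) = 10^(0.4 × 8.7014) = 10^3.48056 = 3023.8.

L₁/L₂ = 3024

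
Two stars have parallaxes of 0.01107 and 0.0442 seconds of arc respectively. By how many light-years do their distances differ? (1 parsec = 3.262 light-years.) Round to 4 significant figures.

d_A = 1/0.01107″ = 90.334 pc; d_B = 1/0.04420″ = 22.624 pc.
|d_B − d_A| = |22.624 − 90.334| = 67.71 pc = 67.71 × 3.262 ly = 220.87 ly.

220.9 ly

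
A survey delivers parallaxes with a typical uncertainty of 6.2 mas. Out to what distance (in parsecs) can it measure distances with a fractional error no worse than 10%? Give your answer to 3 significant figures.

σ_d/d = σ_p/p, so the condition is σ_p/p ≤ 0.10, i.e. p ≥ σ_p/0.10.
p_min = 6.2/0.10 = 62 mas = 0.062 arcsec.
d_max = 1/p_min = 1/0.062 = 16.129 pc.

16.1 pc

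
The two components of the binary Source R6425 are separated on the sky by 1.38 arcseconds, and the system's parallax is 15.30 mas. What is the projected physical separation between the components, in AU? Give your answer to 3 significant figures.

d = 1/p = 1/0.01530″ = 65.359 pc.
At distance d (pc), an angle of θ arcsec spans θ·d AU: s = 1.38 × 65.359 = 90.195 AU.

90.2 AU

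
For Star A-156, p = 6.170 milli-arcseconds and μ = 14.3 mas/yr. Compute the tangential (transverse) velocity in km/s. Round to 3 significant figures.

11.0 km/s

d = 1/p = 1/0.006170″ = 162.07 pc.
μ = 14.3 mas/yr = 0.0143 ″/yr.
v_t = 4.74 × μ × d = 4.74 × 0.0143 × 162.07 = 10.985 km/s.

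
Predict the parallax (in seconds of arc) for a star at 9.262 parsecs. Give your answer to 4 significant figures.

0.1080 arcsec

p = 1/d = 1/9.262 = 0.10797 arcsec.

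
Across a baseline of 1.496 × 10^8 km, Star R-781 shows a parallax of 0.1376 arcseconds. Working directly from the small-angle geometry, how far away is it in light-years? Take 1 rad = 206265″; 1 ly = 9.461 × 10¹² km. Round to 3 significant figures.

θ = 0.1376″ = 0.1376/206265 = 6.6710 × 10^-7 rad.
d = B/θ = (1.496 × 10^8) / (6.6710 × 10^-7) = 2.2425 × 10^14 km = (2.2425 × 10^14) / (9.461 × 10^12) ly = 23.703 ly.

23.7 ly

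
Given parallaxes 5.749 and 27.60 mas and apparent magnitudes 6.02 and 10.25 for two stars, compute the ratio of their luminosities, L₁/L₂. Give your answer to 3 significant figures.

L₁/L₂ = 1130

d₁ = 1/p₁ = 1/0.005749″ = 173.94 pc; d₂ = 1/p₂ = 1/0.02760″ = 36.232 pc.
M₁ = m₁ − 5 log₁₀ d₁ + 5 = 6.02 − 11.2020 + 5 = -0.1820.
M₂ = 10.25 − 7.7955 + 5 = 7.4545.
L₁/L₂ = 10^(0.4(M₂ − M₁)) = 10^(0.4 × 7.6365) = 10^3.05460 = 1134.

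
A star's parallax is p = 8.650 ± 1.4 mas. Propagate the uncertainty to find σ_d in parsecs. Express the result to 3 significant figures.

d = 1/p, so σ_d = σ_p / p².
σ_d = 0.00140 / (0.008650)² = 0.00140 / 0.000074823 = 18.711 pc.

18.7 pc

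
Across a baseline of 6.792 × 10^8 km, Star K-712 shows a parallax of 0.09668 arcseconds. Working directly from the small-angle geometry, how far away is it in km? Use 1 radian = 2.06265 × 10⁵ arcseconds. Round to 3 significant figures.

θ = 0.09668″ = 0.09668/206265 = 4.6872 × 10^-7 rad.
d = B/θ = (6.792 × 10^8) / (4.6872 × 10^-7) = 1.4491 × 10^15 km.

1.45 × 10^15 km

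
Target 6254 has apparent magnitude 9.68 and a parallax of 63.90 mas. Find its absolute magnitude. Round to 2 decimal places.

M = 8.71

d = 1/p = 1/0.06390″ = 15.649 pc.
m − M = 5 log₁₀(15.649) − 5 = 5.9724 − 5 = 0.9724.
M = m − (m − M) = 9.68 − 0.9724 = 8.71.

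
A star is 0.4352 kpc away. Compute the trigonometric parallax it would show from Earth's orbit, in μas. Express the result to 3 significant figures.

d = 0.4352 kpc = 435.2 pc.
p = 1/d = 1/435.2 = 0.0022978 arcsec.
= 0.0022978 × 10⁶ = 2297.8 μas.

2300 μas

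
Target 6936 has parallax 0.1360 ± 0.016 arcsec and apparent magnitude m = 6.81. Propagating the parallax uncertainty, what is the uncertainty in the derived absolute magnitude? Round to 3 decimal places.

σ_M = 0.255 mag

M = m − 5 log₁₀ d + 5 = m + 5 log₁₀ p + 5, so ∂M/∂p = 5/(p ln 10).
σ_M = (5/ln 10) · (σ_p/p) = 2.1715 × 0.016/0.1360 = 2.1715 × 0.11765 = 0.25548.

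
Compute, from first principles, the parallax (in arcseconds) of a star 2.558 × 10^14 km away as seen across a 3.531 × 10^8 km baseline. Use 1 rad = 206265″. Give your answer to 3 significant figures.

0.285 arcsec

θ ≈ B/d = (3.531 × 10^8) / (2.558 × 10^14) = 1.3804 × 10^-6 rad.
In arcseconds: 1.3804 × 10^-6 × 206265 = 0.28473″.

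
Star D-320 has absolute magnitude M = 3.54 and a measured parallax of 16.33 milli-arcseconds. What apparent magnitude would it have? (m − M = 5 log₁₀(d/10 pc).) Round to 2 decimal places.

d = 1/p = 1/0.01633″ = 61.237 pc.
m − M = 5 log₁₀ d − 5 = 5 log₁₀(61.237) − 5 = 8.9351 − 5 = 3.9351.
m = M + (m − M) = 3.54 + 3.9351 = 7.48.

m = 7.48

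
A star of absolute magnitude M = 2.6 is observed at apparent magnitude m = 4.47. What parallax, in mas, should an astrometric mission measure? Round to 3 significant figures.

42.3 mas

m − M = 4.47 − 2.6 = 1.87.
d = 10^((m−M)/5 + 1) = 10^1.374 = 23.659 pc.
p = 1/d = 1/23.659 = 0.042267 arcsec = 42.267 mas.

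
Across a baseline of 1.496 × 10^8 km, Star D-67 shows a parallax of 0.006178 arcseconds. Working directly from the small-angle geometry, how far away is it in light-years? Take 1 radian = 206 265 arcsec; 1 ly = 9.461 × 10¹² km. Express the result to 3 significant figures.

θ = 0.006178″ = 0.006178/206265 = 2.9952 × 10^-8 rad.
d = B/θ = (1.496 × 10^8) / (2.9952 × 10^-8) = 4.9947 × 10^15 km = (4.9947 × 10^15) / (9.461 × 10^12) ly = 527.93 ly.

528 ly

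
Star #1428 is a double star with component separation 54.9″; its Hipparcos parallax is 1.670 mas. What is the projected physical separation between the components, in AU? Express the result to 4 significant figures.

32870 AU

d = 1/p = 1/0.001670″ = 598.8 pc.
At distance d (pc), an angle of θ arcsec spans θ·d AU: s = 54.9 × 598.8 = 32874 AU.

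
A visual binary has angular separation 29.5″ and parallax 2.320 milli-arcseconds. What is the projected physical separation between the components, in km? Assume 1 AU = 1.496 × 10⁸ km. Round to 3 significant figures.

1.90 × 10^12 km

d = 1/p = 1/0.002320″ = 431.03 pc.
At distance d (pc), an angle of θ arcsec spans θ·d AU: s = 29.5 × 431.03 = 12715 AU.
= 12715 × 1.496 × 10⁸ km = 1.9022 × 10^12 km.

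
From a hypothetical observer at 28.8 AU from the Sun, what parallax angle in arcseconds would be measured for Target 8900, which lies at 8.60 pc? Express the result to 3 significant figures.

3.35 arcsec

p (arcsec) = B (AU) / d (pc).
p = 28.8 / 8.60 = 3.3488 arcsec.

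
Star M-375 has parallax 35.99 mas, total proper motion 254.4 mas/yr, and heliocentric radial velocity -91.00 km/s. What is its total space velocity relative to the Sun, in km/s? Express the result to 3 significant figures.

d = 1/p = 1/0.03599″ = 27.785 pc.
μ = 254.4 mas/yr = 0.2544 ″/yr.
v_t = 4.740 μ d = 4.740 × 0.2544 × 27.785 = 33.505 km/s.
v = √(v_r² + v_t²) = √((-91.00)² + 33.505²) = √9403.59 = 96.972 km/s.

97.0 km/s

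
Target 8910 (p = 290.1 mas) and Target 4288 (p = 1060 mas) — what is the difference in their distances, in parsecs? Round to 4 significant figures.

d_A = 1/0.2901″ = 3.4471 pc; d_B = 1/1.060″ = 0.9434 pc.
|d_B − d_A| = |0.9434 − 3.4471| = 2.5037 pc.

2.504 pc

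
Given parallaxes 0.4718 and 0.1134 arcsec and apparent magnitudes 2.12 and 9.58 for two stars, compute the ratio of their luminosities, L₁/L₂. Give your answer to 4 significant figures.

L₁/L₂ = 55.68

d₁ = 1/p₁ = 1/0.4718″ = 2.1195 pc; d₂ = 1/p₂ = 1/0.1134″ = 8.8183 pc.
M₁ = m₁ − 5 log₁₀ d₁ + 5 = 2.12 − 1.6312 + 5 = 5.4888.
M₂ = 9.58 − 4.7269 + 5 = 9.8531.
L₁/L₂ = 10^(0.4(M₂ − M₁)) = 10^(0.4 × 4.3643) = 10^1.74572 = 55.683.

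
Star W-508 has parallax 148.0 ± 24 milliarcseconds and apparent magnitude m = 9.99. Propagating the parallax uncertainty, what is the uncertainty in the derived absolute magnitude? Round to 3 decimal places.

M = m − 5 log₁₀ d + 5 = m + 5 log₁₀ p + 5, so ∂M/∂p = 5/(p ln 10).
σ_M = (5/ln 10) · (σ_p/p) = 2.1715 × 24/148.0 = 2.1715 × 0.16216 = 0.35213.

σ_M = 0.352 mag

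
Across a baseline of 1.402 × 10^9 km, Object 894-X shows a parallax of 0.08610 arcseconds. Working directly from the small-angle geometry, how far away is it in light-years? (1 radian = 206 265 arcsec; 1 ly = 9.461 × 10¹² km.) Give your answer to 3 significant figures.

θ = 0.08610″ = 0.08610/206265 = 4.1742 × 10^-7 rad.
d = B/θ = (1.402 × 10^9) / (4.1742 × 10^-7) = 3.3587 × 10^15 km = (3.3587 × 10^15) / (9.461 × 10^12) ly = 355 ly.

355 ly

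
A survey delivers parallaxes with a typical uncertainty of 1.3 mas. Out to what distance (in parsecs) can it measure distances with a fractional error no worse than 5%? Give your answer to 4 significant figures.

38.46 pc

σ_d/d = σ_p/p, so the condition is σ_p/p ≤ 0.05, i.e. p ≥ σ_p/0.05.
p_min = 1.3/0.05 = 26 mas = 0.026 arcsec.
d_max = 1/p_min = 1/0.026 = 38.462 pc.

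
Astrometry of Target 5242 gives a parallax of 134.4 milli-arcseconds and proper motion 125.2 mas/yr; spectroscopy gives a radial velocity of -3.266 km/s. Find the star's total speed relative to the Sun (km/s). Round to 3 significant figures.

5.49 km/s

d = 1/p = 1/0.1344″ = 7.4405 pc.
μ = 125.2 mas/yr = 0.1252 ″/yr.
v_t = 4.740 μ d = 4.740 × 0.1252 × 7.4405 = 4.4155 km/s.
v = √(v_r² + v_t²) = √((-3.266)² + 4.4155²) = √30.1634 = 5.4921 km/s.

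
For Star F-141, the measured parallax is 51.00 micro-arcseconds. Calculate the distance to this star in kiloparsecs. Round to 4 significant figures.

19.61 kpc

p = 51.00 micro-arcseconds = 0.00005100 arcsec.
d = 1/p = 1/0.00005100 = 19608 pc.
= 19.608 kpc.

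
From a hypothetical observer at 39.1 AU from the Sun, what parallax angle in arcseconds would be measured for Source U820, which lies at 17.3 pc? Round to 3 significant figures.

2.26 arcsec

p (arcsec) = B (AU) / d (pc).
p = 39.1 / 17.3 = 2.2601 arcsec.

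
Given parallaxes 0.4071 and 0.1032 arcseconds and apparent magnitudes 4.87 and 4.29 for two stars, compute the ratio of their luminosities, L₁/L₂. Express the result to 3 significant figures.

L₁/L₂ = 0.0377

d₁ = 1/p₁ = 1/0.4071″ = 2.4564 pc; d₂ = 1/p₂ = 1/0.1032″ = 9.6899 pc.
M₁ = m₁ − 5 log₁₀ d₁ + 5 = 4.87 − 1.9515 + 5 = 7.9185.
M₂ = 4.29 − 4.9316 + 5 = 4.3584.
L₁/L₂ = 10^(0.4(M₂ − M₁)) = 10^(0.4 × (-3.5601)) = 10^(-1.42404) = 0.037667.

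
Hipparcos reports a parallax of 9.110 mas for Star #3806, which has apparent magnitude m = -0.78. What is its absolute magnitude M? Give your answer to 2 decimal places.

d = 1/p = 1/0.009110″ = 109.77 pc.
m − M = 5 log₁₀(109.77) − 5 = 10.2024 − 5 = 5.2024.
M = m − (m − M) = -0.78 − 5.2024 = -5.98.

M = -5.98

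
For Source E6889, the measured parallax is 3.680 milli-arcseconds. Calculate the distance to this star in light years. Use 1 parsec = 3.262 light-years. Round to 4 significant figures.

886.4 light years

p = 3.680 milli-arcseconds = 0.003680 arcsec.
d = 1/p = 1/0.003680 = 271.74 pc.
In light-years: 271.74 × 3.262 = 886.42 ly.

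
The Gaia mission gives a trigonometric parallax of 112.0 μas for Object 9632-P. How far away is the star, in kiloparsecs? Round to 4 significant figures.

8.929 kpc

p = 112.0 μas = 0.0001120 arcsec.
d = 1/p = 1/0.0001120 = 8928.6 pc.
= 8.9286 kpc.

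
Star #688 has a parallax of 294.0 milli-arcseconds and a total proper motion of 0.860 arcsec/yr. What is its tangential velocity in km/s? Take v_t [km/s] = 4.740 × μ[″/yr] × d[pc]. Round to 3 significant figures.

d = 1/p = 1/0.2940″ = 3.4014 pc.
v_t = 4.74 × μ × d = 4.74 × 0.860 × 3.4014 = 13.865 km/s.

13.9 km/s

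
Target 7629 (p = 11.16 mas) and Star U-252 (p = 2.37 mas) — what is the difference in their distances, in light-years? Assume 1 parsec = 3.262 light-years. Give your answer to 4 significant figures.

d_A = 1/0.01116″ = 89.606 pc; d_B = 1/0.002370″ = 421.94 pc.
|d_B − d_A| = |421.94 − 89.606| = 332.33 pc = 332.33 × 3.262 ly = 1084.1 ly.

1084 ly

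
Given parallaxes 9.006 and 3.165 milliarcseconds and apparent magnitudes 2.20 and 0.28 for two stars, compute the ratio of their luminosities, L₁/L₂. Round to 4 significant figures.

d₁ = 1/p₁ = 1/0.009006″ = 111.04 pc; d₂ = 1/p₂ = 1/0.003165″ = 315.96 pc.
M₁ = m₁ − 5 log₁₀ d₁ + 5 = 2.20 − 10.2274 + 5 = -3.0274.
M₂ = 0.28 − 12.4982 + 5 = -7.2182.
L₁/L₂ = 10^(0.4(M₂ − M₁)) = 10^(0.4 × (-4.1908)) = 10^(-1.67632) = 0.021071.

L₁/L₂ = 0.02107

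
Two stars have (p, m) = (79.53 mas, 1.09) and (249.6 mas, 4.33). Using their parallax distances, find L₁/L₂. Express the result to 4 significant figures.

d₁ = 1/p₁ = 1/0.07953″ = 12.574 pc; d₂ = 1/p₂ = 1/0.2496″ = 4.0064 pc.
M₁ = m₁ − 5 log₁₀ d₁ + 5 = 1.09 − 5.4974 + 5 = 0.5926.
M₂ = 4.33 − 3.0138 + 5 = 6.3162.
L₁/L₂ = 10^(0.4(M₂ − M₁)) = 10^(0.4 × 5.7236) = 10^2.28944 = 194.73.

L₁/L₂ = 194.7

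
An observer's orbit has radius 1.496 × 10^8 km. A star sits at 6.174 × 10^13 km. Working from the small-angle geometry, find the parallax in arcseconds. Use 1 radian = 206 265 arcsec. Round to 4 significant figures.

0.4998 arcsec

θ ≈ B/d = (1.496 × 10^8) / (6.174 × 10^13) = 2.4231 × 10^-6 rad.
In arcseconds: 2.4231 × 10^-6 × 206265 = 0.4998″.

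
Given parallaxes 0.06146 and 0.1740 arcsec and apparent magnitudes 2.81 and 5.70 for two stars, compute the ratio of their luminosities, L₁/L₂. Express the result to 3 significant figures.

d₁ = 1/p₁ = 1/0.06146″ = 16.271 pc; d₂ = 1/p₂ = 1/0.1740″ = 5.7471 pc.
M₁ = m₁ − 5 log₁₀ d₁ + 5 = 2.81 − 6.0571 + 5 = 1.7529.
M₂ = 5.70 − 3.7972 + 5 = 6.9028.
L₁/L₂ = 10^(0.4(M₂ − M₁)) = 10^(0.4 × 5.1499) = 10^2.05996 = 114.8.

L₁/L₂ = 115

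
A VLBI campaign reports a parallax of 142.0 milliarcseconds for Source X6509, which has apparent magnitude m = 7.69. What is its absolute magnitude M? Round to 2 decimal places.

d = 1/p = 1/0.1420″ = 7.0423 pc.
m − M = 5 log₁₀(7.0423) − 5 = 4.2386 − 5 = -0.7614.
M = m − (m − M) = 7.69 − (-0.7614) = 8.45.

M = 8.45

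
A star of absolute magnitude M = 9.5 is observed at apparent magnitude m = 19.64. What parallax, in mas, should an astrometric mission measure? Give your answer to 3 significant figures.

0.938 mas

m − M = 19.64 − 9.5 = 10.14.
d = 10^((m−M)/5 + 1) = 10^3.028 = 1066.6 pc.
p = 1/d = 1/1066.6 = 0.00093756 arcsec = 0.93756 mas.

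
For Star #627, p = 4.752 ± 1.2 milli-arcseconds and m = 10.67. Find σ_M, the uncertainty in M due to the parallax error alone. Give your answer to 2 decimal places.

M = m − 5 log₁₀ d + 5 = m + 5 log₁₀ p + 5, so ∂M/∂p = 5/(p ln 10).
σ_M = (5/ln 10) · (σ_p/p) = 2.1715 × 1.2/4.752 = 2.1715 × 0.25253 = 0.54837.

σ_M = 0.55 mag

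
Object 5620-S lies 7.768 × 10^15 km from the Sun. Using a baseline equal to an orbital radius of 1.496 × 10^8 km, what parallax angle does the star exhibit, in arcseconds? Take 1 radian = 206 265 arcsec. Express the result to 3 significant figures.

0.00397 arcsec

θ ≈ B/d = (1.496 × 10^8) / (7.768 × 10^15) = 1.9258 × 10^-8 rad.
In arcseconds: 1.9258 × 10^-8 × 206265 = 0.0039723″.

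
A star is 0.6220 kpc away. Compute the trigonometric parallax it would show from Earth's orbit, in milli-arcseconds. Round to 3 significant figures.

d = 0.6220 kpc = 622 pc.
p = 1/d = 1/622 = 0.0016077 arcsec.
= 0.0016077 × 1000 = 1.6077 mas.

1.61 mas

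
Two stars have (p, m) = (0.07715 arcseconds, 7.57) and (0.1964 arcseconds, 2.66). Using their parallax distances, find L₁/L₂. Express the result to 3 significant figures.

d₁ = 1/p₁ = 1/0.07715″ = 12.962 pc; d₂ = 1/p₂ = 1/0.1964″ = 5.0916 pc.
M₁ = m₁ − 5 log₁₀ d₁ + 5 = 7.57 − 5.5634 + 5 = 7.0066.
M₂ = 2.66 − 3.5343 + 5 = 4.1257.
L₁/L₂ = 10^(0.4(M₂ − M₁)) = 10^(0.4 × (-2.8809)) = 10^(-1.15236) = 0.070411.

L₁/L₂ = 0.0704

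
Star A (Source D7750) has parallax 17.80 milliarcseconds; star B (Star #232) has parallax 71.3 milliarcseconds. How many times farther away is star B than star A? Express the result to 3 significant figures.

0.250

Since d = 1/p, d_B/d_A = p_A/p_B.
= 17.80 / 71.3 = 0.24965.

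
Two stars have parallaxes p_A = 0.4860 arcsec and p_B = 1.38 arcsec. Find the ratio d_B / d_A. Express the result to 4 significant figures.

Since d = 1/p, d_B/d_A = p_A/p_B.
= 0.4860 / 1.38 = 0.35217.

0.3522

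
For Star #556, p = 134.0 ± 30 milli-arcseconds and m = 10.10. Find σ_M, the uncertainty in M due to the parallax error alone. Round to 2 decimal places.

M = m − 5 log₁₀ d + 5 = m + 5 log₁₀ p + 5, so ∂M/∂p = 5/(p ln 10).
σ_M = (5/ln 10) · (σ_p/p) = 2.1715 × 30/134.0 = 2.1715 × 0.22388 = 0.48616.

σ_M = 0.49 mag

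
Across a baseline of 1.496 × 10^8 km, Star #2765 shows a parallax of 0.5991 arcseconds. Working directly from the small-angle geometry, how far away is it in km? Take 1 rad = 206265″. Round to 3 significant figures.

5.15 × 10^13 km

θ = 0.5991″ = 0.5991/206265 = 2.9045 × 10^-6 rad.
d = B/θ = (1.496 × 10^8) / (2.9045 × 10^-6) = 5.1506 × 10^13 km.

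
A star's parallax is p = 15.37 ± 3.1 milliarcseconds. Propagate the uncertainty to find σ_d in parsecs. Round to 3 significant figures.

13.1 pc

d = 1/p, so σ_d = σ_p / p².
σ_d = 0.00310 / (0.01537)² = 0.00310 / 0.00023624 = 13.122 pc.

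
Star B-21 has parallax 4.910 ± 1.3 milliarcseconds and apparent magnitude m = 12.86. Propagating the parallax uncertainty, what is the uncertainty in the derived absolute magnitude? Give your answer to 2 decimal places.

M = m − 5 log₁₀ d + 5 = m + 5 log₁₀ p + 5, so ∂M/∂p = 5/(p ln 10).
σ_M = (5/ln 10) · (σ_p/p) = 2.1715 × 1.3/4.910 = 2.1715 × 0.26477 = 0.57495.

σ_M = 0.57 mag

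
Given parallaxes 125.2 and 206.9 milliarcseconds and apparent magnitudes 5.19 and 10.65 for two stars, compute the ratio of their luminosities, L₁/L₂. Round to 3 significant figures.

L₁/L₂ = 417

d₁ = 1/p₁ = 1/0.1252″ = 7.9872 pc; d₂ = 1/p₂ = 1/0.2069″ = 4.8333 pc.
M₁ = m₁ − 5 log₁₀ d₁ + 5 = 5.19 − 4.5120 + 5 = 5.6780.
M₂ = 10.65 − 3.4212 + 5 = 12.2288.
L₁/L₂ = 10^(0.4(M₂ − M₁)) = 10^(0.4 × 6.5508) = 10^2.62032 = 417.18.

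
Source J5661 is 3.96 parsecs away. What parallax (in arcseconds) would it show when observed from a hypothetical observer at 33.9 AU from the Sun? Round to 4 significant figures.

p (arcsec) = B (AU) / d (pc).
p = 33.9 / 3.96 = 8.5606 arcsec.

8.561 arcsec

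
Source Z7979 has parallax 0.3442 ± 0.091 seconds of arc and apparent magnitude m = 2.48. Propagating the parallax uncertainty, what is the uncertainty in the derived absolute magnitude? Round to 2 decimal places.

σ_M = 0.57 mag

M = m − 5 log₁₀ d + 5 = m + 5 log₁₀ p + 5, so ∂M/∂p = 5/(p ln 10).
σ_M = (5/ln 10) · (σ_p/p) = 2.1715 × 0.091/0.3442 = 2.1715 × 0.26438 = 0.5741.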